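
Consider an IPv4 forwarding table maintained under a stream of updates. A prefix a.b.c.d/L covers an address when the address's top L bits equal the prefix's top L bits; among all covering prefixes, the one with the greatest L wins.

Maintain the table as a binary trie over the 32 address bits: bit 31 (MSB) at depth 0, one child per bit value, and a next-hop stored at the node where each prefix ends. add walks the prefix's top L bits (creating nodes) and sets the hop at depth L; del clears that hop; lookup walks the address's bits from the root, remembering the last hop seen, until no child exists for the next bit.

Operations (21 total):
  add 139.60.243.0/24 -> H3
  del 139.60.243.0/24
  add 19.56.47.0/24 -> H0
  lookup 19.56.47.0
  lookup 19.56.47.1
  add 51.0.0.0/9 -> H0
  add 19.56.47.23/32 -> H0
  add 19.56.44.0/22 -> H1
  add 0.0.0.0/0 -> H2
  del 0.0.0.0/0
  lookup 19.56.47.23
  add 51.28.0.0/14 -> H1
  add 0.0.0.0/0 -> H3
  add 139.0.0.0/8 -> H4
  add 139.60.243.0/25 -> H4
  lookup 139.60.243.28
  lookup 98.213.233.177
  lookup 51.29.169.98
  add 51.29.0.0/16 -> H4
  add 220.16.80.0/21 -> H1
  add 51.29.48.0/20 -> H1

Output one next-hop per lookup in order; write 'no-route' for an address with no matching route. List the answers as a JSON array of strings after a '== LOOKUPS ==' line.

Process each operation:
  + 139.60.243.0/24 (H3) depth=24
  - 139.60.243.0/24 clear@24
  + 19.56.47.0/24 (H0) depth=24
  ? 19.56.47.0  path d0:-→d1:-→d2:-→d3:-→d4:-→d5:-→d6:-→d7:-→d8:-→d9:-→d10:-→d11:-→d12:-→d13:-→d14:-→d15:-→d16:-→d17:-→d18:-→d19:-→d20:-→d21:-→d22:-→d23:-→d24:H0  best=H0
  ? 19.56.47.1  path d0:-→d1:-→d2:-→d3:-→d4:-→d5:-→d6:-→d7:-→d8:-→d9:-→d10:-→d11:-→d12:-→d13:-→d14:-→d15:-→d16:-→d17:-→d18:-→d19:-→d20:-→d21:-→d22:-→d23:-→d24:H0  best=H0
  + 51.0.0.0/9 (H0) depth=9
  + 19.56.47.23/32 (H0) depth=32
  + 19.56.44.0/22 (H1) depth=22
  + 0.0.0.0/0 (H2) depth=0
  - 0.0.0.0/0 clear@0
  ? 19.56.47.23  path d0:-→d1:-→d2:-→d3:-→d4:-→d5:-→d6:-→d7:-→d8:-→d9:-→d10:-→d11:-→d12:-→d13:-→d14:-→d15:-→d16:-→d17:-→d18:-→d19:-→d20:-→d21:-→d22:H1→d23:-→d24:H0→d25:-→d26:-→d27:-→d28:-→d29:-→d30:-→d31:-→d32:H0  best=H0
  + 51.28.0.0/14 (H1) depth=14
  + 0.0.0.0/0 (H3) depth=0
  + 139.0.0.0/8 (H4) depth=8
  + 139.60.243.0/25 (H4) depth=25
  ? 139.60.243.28  path d0:H3→d1:-→d2:-→d3:-→d4:-→d5:-→d6:-→d7:-→d8:H4→d9:-→d10:-→d11:-→d12:-→d13:-→d14:-→d15:-→d16:-→d17:-→d18:-→d19:-→d20:-→d21:-→d22:-→d23:-→d24:-→d25:H4  best=H4
  ? 98.213.233.177  path d0:H3→d1:-  best=H3
  ? 51.29.169.98  path d0:H3→d1:-→d2:-→d3:-→d4:-→d5:-→d6:-→d7:-→d8:-→d9:H0→d10:-→d11:-→d12:-→d13:-→d14:H1  best=H1
  + 51.29.0.0/16 (H4) depth=16
  + 220.16.80.0/21 (H1) depth=21
  + 51.29.48.0/20 (H1) depth=20

== LOOKUPS ==
["H0","H0","H0","H4","H3","H1"]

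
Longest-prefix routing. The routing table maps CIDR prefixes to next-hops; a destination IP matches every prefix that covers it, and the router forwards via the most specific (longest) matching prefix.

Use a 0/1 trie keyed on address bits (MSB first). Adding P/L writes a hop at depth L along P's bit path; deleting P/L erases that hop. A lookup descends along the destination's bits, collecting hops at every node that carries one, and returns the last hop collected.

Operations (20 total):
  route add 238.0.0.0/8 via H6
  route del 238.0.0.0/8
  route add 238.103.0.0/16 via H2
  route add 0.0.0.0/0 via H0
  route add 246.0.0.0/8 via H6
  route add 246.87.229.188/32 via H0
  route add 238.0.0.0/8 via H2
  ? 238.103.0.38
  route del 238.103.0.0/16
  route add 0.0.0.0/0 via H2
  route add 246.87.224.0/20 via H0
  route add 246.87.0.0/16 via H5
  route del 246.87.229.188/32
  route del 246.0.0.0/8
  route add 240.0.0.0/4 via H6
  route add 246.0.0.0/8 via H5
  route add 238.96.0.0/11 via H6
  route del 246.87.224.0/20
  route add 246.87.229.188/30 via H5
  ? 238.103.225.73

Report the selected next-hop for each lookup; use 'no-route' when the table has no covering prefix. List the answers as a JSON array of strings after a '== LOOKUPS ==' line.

Process each operation:
  + 238.0.0.0/8 (H6) depth=8
  del 238.0.0.0/8 (clear depth 8)
  + 238.103.0.0/16 (H2) depth=16
  + 0.0.0.0/0 (H0) depth=0
  + 246.0.0.0/8 (H6) depth=8
  + 246.87.229.188/32 (H0) depth=32
  + 238.0.0.0/8 (H2) depth=8
  lookup 238.103.0.38: bits 1110111001100111 walk d0:H0→d1:-→d2:-→d3:-→d4:-→d5:-→d6:-→d7:-→d8:H2→d9:-→d10:-→d11:-→d12:-→d13:-→d14:-→d15:-→d16:H2 -> H2
  del 238.103.0.0/16 (clear depth 16)
  + 0.0.0.0/0 (H2) depth=0
  + 246.87.224.0/20 (H0) depth=20
  + 246.87.0.0/16 (H5) depth=16
  del 246.87.229.188/32 (clear depth 32)
  del 246.0.0.0/8 (clear depth 8)
  + 240.0.0.0/4 (H6) depth=4
  + 246.0.0.0/8 (H5) depth=8
  + 238.96.0.0/11 (H6) depth=11
  del 246.87.224.0/20 (clear depth 20)
  + 246.87.229.188/30 (H5) depth=30
  lookup 238.103.225.73: bits 1110111001100111 walk d0:H2→d1:-→d2:-→d3:-→d4:-→d5:-→d6:-→d7:-→d8:H2→d9:-→d10:-→d11:H6→d12:-→d13:-→d14:-→d15:-→d16:- -> H6

== LOOKUPS ==
["H2","H6"]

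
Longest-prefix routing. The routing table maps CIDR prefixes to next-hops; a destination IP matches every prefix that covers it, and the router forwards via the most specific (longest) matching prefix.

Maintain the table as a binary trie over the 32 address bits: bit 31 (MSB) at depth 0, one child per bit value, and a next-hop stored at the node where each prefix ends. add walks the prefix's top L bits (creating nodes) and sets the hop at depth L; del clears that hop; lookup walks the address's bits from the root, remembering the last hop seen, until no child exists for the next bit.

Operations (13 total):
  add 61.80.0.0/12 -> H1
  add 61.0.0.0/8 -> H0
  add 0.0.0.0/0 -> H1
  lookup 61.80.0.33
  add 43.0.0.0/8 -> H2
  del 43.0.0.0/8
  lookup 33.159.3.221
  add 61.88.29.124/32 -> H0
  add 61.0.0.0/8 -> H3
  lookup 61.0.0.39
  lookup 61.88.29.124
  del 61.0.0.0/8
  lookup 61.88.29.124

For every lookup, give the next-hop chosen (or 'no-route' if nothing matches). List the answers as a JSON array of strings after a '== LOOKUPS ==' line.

Trace:
  + 61.80.0.0/12 (H1) depth=12
  + 61.0.0.0/8 (H0) depth=8
  + 0.0.0.0/0 (H1) depth=0
  lookup 61.80.0.33: bits 001111010101 walk d0:H1→d1:-→d2:-→d3:-→d4:-→d5:-→d6:-→d7:-→d8:H0→d9:-→d10:-→d11:-→d12:H1 -> H1
  + 43.0.0.0/8 (H2) depth=8
  del 43.0.0.0/8 (clear depth 8)
  lookup 33.159.3.221: bits 0010 walk d0:H1→d1:-→d2:-→d3:-→d4:- -> H1
  + 61.88.29.124/32 (H0) depth=32
  + 61.0.0.0/8 (H3) depth=8
  lookup 61.0.0.39: bits 001111010 walk d0:H1→d1:-→d2:-→d3:-→d4:-→d5:-→d6:-→d7:-→d8:H3→d9:- -> H3
  lookup 61.88.29.124: bits 00111101010110000001110101111100 walk d0:H1→d1:-→d2:-→d3:-→d4:-→d5:-→d6:-→d7:-→d8:H3→d9:-→d10:-→d11:-→d12:H1→d13:-→d14:-→d15:-→d16:-→d17:-→d18:-→d19:-→d20:-→d21:-→d22:-→d23:-→d24:-→d25:-→d26:-→d27:-→d28:-→d29:-→d30:-→d31:-→d32:H0 -> H0
  del 61.0.0.0/8 (clear depth 8)
  lookup 61.88.29.124: bits 00111101010110000001110101111100 walk d0:H1→d1:-→d2:-→d3:-→d4:-→d5:-→d6:-→d7:-→d8:-→d9:-→d10:-→d11:-→d12:H1→d13:-→d14:-→d15:-→d16:-→d17:-→d18:-→d19:-→d20:-→d21:-→d22:-→d23:-→d24:-→d25:-→d26:-→d27:-→d28:-→d29:-→d30:-→d31:-→d32:H0 -> H0

== LOOKUPS ==
["H1","H1","H3","H0","H0"]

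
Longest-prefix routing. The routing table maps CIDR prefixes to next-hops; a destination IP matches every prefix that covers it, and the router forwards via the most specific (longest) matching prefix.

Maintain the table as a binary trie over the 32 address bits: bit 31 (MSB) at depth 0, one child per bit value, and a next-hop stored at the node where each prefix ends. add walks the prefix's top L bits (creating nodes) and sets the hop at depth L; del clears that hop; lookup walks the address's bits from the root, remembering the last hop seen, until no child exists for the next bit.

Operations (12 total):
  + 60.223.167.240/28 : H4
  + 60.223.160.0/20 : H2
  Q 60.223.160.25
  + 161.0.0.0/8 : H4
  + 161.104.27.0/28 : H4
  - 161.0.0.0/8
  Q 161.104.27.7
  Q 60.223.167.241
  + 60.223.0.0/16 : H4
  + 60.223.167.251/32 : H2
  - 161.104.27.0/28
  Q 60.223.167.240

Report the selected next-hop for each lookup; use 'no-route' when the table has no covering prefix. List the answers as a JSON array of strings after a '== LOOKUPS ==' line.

Apply in order:
  add 60.223.167.240/28 -> H4 at depth 28
  add 60.223.160.0/20 -> H2 at depth 20
  lookup 60.223.160.25: bits 001111001101111110100 walk d0:-→d1:-→d2:-→d3:-→d4:-→d5:-→d6:-→d7:-→d8:-→d9:-→d10:-→d11:-→d12:-→d13:-→d14:-→d15:-→d16:-→d17:-→d18:-→d19:-→d20:H2→d21:- -> H2
  add 161.0.0.0/8 -> H4 at depth 8
  add 161.104.27.0/28 -> H4 at depth 28
  del 161.0.0.0/8 (clear depth 8)
  lookup 161.104.27.7: bits 1010000101101000000110110000 walk d0:-→d1:-→d2:-→d3:-→d4:-→d5:-→d6:-→d7:-→d8:-→d9:-→d10:-→d11:-→d12:-→d13:-→d14:-→d15:-→d16:-→d17:-→d18:-→d19:-→d20:-→d21:-→d22:-→d23:-→d24:-→d25:-→d26:-→d27:-→d28:H4 -> H4
  lookup 60.223.167.241: bits 0011110011011111101001111111 walk d0:-→d1:-→d2:-→d3:-→d4:-→d5:-→d6:-→d7:-→d8:-→d9:-→d10:-→d11:-→d12:-→d13:-→d14:-→d15:-→d16:-→d17:-→d18:-→d19:-→d20:H2→d21:-→d22:-→d23:-→d24:-→d25:-→d26:-→d27:-→d28:H4 -> H4
  add 60.223.0.0/16 -> H4 at depth 16
  add 60.223.167.251/32 -> H2 at depth 32
  del 161.104.27.0/28 (clear depth 28)
  lookup 60.223.167.240: bits 0011110011011111101001111111 walk d0:-→d1:-→d2:-→d3:-→d4:-→d5:-→d6:-→d7:-→d8:-→d9:-→d10:-→d11:-→d12:-→d13:-→d14:-→d15:-→d16:H4→d17:-→d18:-→d19:-→d20:H2→d21:-→d22:-→d23:-→d24:-→d25:-→d26:-→d27:-→d28:H4 -> H4

== LOOKUPS ==
["H2","H4","H4","H4"]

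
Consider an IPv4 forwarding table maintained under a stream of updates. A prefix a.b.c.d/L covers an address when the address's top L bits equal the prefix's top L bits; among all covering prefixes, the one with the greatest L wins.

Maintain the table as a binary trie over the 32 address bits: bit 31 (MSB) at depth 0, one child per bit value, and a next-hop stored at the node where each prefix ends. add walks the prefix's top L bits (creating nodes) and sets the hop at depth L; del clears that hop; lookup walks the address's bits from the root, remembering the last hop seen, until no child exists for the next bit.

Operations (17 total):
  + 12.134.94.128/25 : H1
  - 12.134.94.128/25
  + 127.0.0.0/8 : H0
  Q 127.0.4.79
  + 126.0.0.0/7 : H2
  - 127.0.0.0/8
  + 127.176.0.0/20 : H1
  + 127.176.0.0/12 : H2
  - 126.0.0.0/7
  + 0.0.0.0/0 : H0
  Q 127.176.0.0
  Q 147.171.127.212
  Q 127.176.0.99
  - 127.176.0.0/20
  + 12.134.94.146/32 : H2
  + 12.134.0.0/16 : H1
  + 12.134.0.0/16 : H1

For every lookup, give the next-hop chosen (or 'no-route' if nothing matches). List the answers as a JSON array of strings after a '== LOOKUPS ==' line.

Process each operation:
  + 12.134.94.128/25 (H1) depth=25
  - 12.134.94.128/25 clear@25
  + 127.0.0.0/8 (H0) depth=8
  Q 127.0.4.79: descend 01111111 ; hops seen [H0] ; pick H0
  + 126.0.0.0/7 (H2) depth=7
  - 127.0.0.0/8 clear@8
  + 127.176.0.0/20 (H1) depth=20
  + 127.176.0.0/12 (H2) depth=12
  - 126.0.0.0/7 clear@7
  + 0.0.0.0/0 (H0) depth=0
  Q 127.176.0.0: descend 01111111101100000000 ; hops seen [H0,H2,H1] ; pick H1
  Q 147.171.127.212: descend ε ; hops seen [H0] ; pick H0
  Q 127.176.0.99: descend 01111111101100000000 ; hops seen [H0,H2,H1] ; pick H1
  - 127.176.0.0/20 clear@20
  + 12.134.94.146/32 (H2) depth=32
  + 12.134.0.0/16 (H1) depth=16
  + 12.134.0.0/16 (H1) depth=16

== LOOKUPS ==
["H0","H1","H0","H1"]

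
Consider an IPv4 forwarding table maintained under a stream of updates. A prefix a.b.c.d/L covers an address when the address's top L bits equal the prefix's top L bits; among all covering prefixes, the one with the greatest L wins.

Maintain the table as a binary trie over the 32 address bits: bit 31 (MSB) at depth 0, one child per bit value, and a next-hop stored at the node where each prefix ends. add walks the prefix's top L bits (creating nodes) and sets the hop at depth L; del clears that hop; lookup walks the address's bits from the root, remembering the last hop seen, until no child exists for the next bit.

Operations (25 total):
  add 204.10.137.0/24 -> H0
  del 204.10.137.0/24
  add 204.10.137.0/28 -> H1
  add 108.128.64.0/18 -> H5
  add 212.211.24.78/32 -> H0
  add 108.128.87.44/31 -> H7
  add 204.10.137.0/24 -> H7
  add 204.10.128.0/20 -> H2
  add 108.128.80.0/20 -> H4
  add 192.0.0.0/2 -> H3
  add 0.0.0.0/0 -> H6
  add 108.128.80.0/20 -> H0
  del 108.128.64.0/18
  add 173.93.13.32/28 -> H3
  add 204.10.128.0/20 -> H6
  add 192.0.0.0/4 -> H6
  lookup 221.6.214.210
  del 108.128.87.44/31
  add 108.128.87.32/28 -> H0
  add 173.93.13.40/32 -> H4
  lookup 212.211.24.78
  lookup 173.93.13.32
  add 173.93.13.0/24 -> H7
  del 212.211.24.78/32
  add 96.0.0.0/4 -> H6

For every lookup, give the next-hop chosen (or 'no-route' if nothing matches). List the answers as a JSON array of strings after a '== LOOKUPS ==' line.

Process each operation:
  add 204.10.137.0/24 -> H0 at depth 24
  - 204.10.137.0/24 clear@24
  add 204.10.137.0/28 -> H1 at depth 28
  add 108.128.64.0/18 -> H5 at depth 18
  add 212.211.24.78/32 -> H0 at depth 32
  add 108.128.87.44/31 -> H7 at depth 31
  add 204.10.137.0/24 -> H7 at depth 24
  add 204.10.128.0/20 -> H2 at depth 20
  add 108.128.80.0/20 -> H4 at depth 20
  add 192.0.0.0/2 -> H3 at depth 2
  add 0.0.0.0/0 -> H6 at depth 0
  add 108.128.80.0/20 -> H0 at depth 20
  - 108.128.64.0/18 clear@18
  add 173.93.13.32/28 -> H3 at depth 28
  add 204.10.128.0/20 -> H6 at depth 20
  add 192.0.0.0/4 -> H6 at depth 4
  Q 221.6.214.210: descend 1101 ; hops seen [H6,H3] ; pick H3
  - 108.128.87.44/31 clear@31
  add 108.128.87.32/28 -> H0 at depth 28
  add 173.93.13.40/32 -> H4 at depth 32
  Q 212.211.24.78: descend 11010100110100110001100001001110 ; hops seen [H6,H3,H0] ; pick H0
  Q 173.93.13.32: descend 1010110101011101000011010010 ; hops seen [H6,H3] ; pick H3
  add 173.93.13.0/24 -> H7 at depth 24
  - 212.211.24.78/32 clear@32
  add 96.0.0.0/4 -> H6 at depth 4

== LOOKUPS ==
["H3","H0","H3"]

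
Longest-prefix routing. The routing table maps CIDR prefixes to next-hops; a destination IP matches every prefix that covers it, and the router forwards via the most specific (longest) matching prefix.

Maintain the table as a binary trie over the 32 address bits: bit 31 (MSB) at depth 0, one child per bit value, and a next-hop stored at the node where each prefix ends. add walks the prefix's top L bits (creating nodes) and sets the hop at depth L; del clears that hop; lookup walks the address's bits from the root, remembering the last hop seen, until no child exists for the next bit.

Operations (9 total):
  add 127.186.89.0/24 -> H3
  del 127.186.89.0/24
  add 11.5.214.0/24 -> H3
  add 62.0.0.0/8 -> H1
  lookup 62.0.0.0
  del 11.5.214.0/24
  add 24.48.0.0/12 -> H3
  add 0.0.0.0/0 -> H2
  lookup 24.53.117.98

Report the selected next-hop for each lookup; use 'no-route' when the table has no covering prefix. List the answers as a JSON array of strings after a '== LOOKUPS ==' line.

Apply in order:
  + 127.186.89.0/24 (H3) depth=24
  - 127.186.89.0/24 clear@24
  + 11.5.214.0/24 (H3) depth=24
  + 62.0.0.0/8 (H1) depth=8
  ? 62.0.0.0  path d0:-→d1:-→d2:-→d3:-→d4:-→d5:-→d6:-→d7:-→d8:H1  best=H1
  - 11.5.214.0/24 clear@24
  + 24.48.0.0/12 (H3) depth=12
  + 0.0.0.0/0 (H2) depth=0
  ? 24.53.117.98  path d0:H2→d1:-→d2:-→d3:-→d4:-→d5:-→d6:-→d7:-→d8:-→d9:-→d10:-→d11:-→d12:H3  best=H3

== LOOKUPS ==
["H1","H3"]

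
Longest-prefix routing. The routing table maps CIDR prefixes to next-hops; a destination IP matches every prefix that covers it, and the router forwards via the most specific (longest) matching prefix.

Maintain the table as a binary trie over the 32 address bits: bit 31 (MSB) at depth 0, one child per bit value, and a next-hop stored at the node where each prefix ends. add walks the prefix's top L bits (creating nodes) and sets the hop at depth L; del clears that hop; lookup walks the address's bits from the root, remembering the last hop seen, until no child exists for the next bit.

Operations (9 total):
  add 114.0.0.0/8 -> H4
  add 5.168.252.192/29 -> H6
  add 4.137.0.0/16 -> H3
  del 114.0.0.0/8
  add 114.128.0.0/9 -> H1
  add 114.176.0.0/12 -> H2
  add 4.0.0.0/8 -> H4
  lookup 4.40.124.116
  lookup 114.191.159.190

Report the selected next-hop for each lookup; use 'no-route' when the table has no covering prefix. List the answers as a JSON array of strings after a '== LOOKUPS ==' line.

Apply in order:
  + 114.0.0.0/8 (H4) depth=8
  + 5.168.252.192/29 (H6) depth=29
  + 4.137.0.0/16 (H3) depth=16
  del 114.0.0.0/8 (clear depth 8)
  + 114.128.0.0/9 (H1) depth=9
  + 114.176.0.0/12 (H2) depth=12
  + 4.0.0.0/8 (H4) depth=8
  lookup 4.40.124.116: bits 00000100 walk d0:-→d1:-→d2:-→d3:-→d4:-→d5:-→d6:-→d7:-→d8:H4 -> H4
  lookup 114.191.159.190: bits 011100101011 walk d0:-→d1:-→d2:-→d3:-→d4:-→d5:-→d6:-→d7:-→d8:-→d9:H1→d10:-→d11:-→d12:H2 -> H2

== LOOKUPS ==
["H4","H2"]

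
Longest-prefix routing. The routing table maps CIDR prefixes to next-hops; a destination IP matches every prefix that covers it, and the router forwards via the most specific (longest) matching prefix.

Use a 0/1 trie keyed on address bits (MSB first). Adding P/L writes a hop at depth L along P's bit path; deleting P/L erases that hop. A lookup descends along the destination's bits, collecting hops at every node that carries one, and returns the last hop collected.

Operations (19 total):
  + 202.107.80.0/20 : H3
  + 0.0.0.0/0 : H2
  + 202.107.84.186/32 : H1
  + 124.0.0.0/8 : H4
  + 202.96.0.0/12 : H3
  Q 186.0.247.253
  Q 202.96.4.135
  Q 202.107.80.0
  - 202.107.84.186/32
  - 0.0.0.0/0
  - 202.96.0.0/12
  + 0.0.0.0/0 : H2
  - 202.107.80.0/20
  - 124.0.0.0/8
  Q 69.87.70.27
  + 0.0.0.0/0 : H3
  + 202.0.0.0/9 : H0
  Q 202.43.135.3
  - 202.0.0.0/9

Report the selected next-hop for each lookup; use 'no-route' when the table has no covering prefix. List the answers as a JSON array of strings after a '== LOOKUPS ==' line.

Trace:
  add 202.107.80.0/20 -> H3 at depth 20
  add 0.0.0.0/0 -> H2 at depth 0
  add 202.107.84.186/32 -> H1 at depth 32
  add 124.0.0.0/8 -> H4 at depth 8
  add 202.96.0.0/12 -> H3 at depth 12
  ? 186.0.247.253  path d0:H2→d1:-  best=H2
  ? 202.96.4.135  path d0:H2→d1:-→d2:-→d3:-→d4:-→d5:-→d6:-→d7:-→d8:-→d9:-→d10:-→d11:-→d12:H3  best=H3
  ? 202.107.80.0  path d0:H2→d1:-→d2:-→d3:-→d4:-→d5:-→d6:-→d7:-→d8:-→d9:-→d10:-→d11:-→d12:H3→d13:-→d14:-→d15:-→d16:-→d17:-→d18:-→d19:-→d20:H3→d21:-  best=H3
  del 202.107.84.186/32 (clear depth 32)
  del 0.0.0.0/0 (clear depth 0)
  del 202.96.0.0/12 (clear depth 12)
  add 0.0.0.0/0 -> H2 at depth 0
  del 202.107.80.0/20 (clear depth 20)
  del 124.0.0.0/8 (clear depth 8)
  ? 69.87.70.27  path d0:H2→d1:-→d2:-  best=H2
  add 0.0.0.0/0 -> H3 at depth 0
  add 202.0.0.0/9 -> H0 at depth 9
  ? 202.43.135.3  path d0:H3→d1:-→d2:-→d3:-→d4:-→d5:-→d6:-→d7:-→d8:-→d9:H0  best=H0
  del 202.0.0.0/9 (clear depth 9)

== LOOKUPS ==
["H2","H3","H3","H2","H0"]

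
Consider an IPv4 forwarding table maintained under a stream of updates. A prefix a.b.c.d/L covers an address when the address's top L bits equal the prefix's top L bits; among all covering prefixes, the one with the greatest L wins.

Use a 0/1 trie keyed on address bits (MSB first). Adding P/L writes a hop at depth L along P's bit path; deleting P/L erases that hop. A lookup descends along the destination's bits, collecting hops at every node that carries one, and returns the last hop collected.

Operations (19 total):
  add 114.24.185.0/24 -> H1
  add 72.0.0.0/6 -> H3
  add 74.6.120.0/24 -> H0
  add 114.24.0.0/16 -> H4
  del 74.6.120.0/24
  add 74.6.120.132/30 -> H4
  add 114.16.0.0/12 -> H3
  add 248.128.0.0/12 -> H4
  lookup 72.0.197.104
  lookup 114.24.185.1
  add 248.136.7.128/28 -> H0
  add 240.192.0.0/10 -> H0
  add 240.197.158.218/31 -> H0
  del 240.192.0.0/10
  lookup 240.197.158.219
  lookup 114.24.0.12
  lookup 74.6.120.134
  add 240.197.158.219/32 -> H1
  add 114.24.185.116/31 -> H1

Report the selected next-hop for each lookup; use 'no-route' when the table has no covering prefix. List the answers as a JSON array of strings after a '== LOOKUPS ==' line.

Apply in order:
  add 114.24.185.0/24 -> H1 at depth 24
  add 72.0.0.0/6 -> H3 at depth 6
  add 74.6.120.0/24 -> H0 at depth 24
  add 114.24.0.0/16 -> H4 at depth 16
  del 74.6.120.0/24 (clear depth 24)
  add 74.6.120.132/30 -> H4 at depth 30
  add 114.16.0.0/12 -> H3 at depth 12
  add 248.128.0.0/12 -> H4 at depth 12
  ? 72.0.197.104  path d0:-→d1:-→d2:-→d3:-→d4:-→d5:-→d6:H3  best=H3
  ? 114.24.185.1  path d0:-→d1:-→d2:-→d3:-→d4:-→d5:-→d6:-→d7:-→d8:-→d9:-→d10:-→d11:-→d12:H3→d13:-→d14:-→d15:-→d16:H4→d17:-→d18:-→d19:-→d20:-→d21:-→d22:-→d23:-→d24:H1  best=H1
  add 248.136.7.128/28 -> H0 at depth 28
  add 240.192.0.0/10 -> H0 at depth 10
  add 240.197.158.218/31 -> H0 at depth 31
  del 240.192.0.0/10 (clear depth 10)
  ? 240.197.158.219  path d0:-→d1:-→d2:-→d3:-→d4:-→d5:-→d6:-→d7:-→d8:-→d9:-→d10:-→d11:-→d12:-→d13:-→d14:-→d15:-→d16:-→d17:-→d18:-→d19:-→d20:-→d21:-→d22:-→d23:-→d24:-→d25:-→d26:-→d27:-→d28:-→d29:-→d30:-→d31:H0  best=H0
  ? 114.24.0.12  path d0:-→d1:-→d2:-→d3:-→d4:-→d5:-→d6:-→d7:-→d8:-→d9:-→d10:-→d11:-→d12:H3→d13:-→d14:-→d15:-→d16:H4  best=H4
  ? 74.6.120.134  path d0:-→d1:-→d2:-→d3:-→d4:-→d5:-→d6:H3→d7:-→d8:-→d9:-→d10:-→d11:-→d12:-→d13:-→d14:-→d15:-→d16:-→d17:-→d18:-→d19:-→d20:-→d21:-→d22:-→d23:-→d24:-→d25:-→d26:-→d27:-→d28:-→d29:-→d30:H4  best=H4
  add 240.197.158.219/32 -> H1 at depth 32
  add 114.24.185.116/31 -> H1 at depth 31

== LOOKUPS ==
["H3","H1","H0","H4","H4"]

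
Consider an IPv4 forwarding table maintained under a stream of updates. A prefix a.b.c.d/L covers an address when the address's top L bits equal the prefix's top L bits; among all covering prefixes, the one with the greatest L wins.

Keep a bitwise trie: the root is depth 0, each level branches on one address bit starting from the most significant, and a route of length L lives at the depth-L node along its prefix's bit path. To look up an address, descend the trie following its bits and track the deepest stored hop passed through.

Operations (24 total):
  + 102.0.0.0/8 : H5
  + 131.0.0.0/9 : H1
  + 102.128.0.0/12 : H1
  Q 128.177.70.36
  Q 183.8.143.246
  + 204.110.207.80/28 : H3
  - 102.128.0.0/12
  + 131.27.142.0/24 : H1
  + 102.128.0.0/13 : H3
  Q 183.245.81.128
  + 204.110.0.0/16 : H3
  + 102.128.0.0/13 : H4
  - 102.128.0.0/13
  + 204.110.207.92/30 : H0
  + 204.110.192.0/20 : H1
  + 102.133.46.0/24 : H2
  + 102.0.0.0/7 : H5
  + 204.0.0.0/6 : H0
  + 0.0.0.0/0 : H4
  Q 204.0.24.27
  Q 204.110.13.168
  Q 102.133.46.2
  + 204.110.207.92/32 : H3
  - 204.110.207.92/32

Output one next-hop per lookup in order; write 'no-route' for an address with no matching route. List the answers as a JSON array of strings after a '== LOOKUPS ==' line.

Apply in order:
  add 102.0.0.0/8 -> H5 at depth 8
  add 131.0.0.0/9 -> H1 at depth 9
  add 102.128.0.0/12 -> H1 at depth 12
  Q 128.177.70.36: descend 100000 ; hops seen [∅] ; pick no-route
  Q 183.8.143.246: descend 10 ; hops seen [∅] ; pick no-route
  add 204.110.207.80/28 -> H3 at depth 28
  del 102.128.0.0/12 (clear depth 12)
  add 131.27.142.0/24 -> H1 at depth 24
  add 102.128.0.0/13 -> H3 at depth 13
  Q 183.245.81.128: descend 10 ; hops seen [∅] ; pick no-route
  add 204.110.0.0/16 -> H3 at depth 16
  add 102.128.0.0/13 -> H4 at depth 13
  del 102.128.0.0/13 (clear depth 13)
  add 204.110.207.92/30 -> H0 at depth 30
  add 204.110.192.0/20 -> H1 at depth 20
  add 102.133.46.0/24 -> H2 at depth 24
  add 102.0.0.0/7 -> H5 at depth 7
  add 204.0.0.0/6 -> H0 at depth 6
  add 0.0.0.0/0 -> H4 at depth 0
  Q 204.0.24.27: descend 110011000 ; hops seen [H4,H0] ; pick H0
  Q 204.110.13.168: descend 1100110001101110 ; hops seen [H4,H0,H3] ; pick H3
  Q 102.133.46.2: descend 011001101000010100101110 ; hops seen [H4,H5,H5,H2] ; pick H2
  add 204.110.207.92/32 -> H3 at depth 32
  del 204.110.207.92/32 (clear depth 32)

== LOOKUPS ==
["no-route","no-route","no-route","H0","H3","H2"]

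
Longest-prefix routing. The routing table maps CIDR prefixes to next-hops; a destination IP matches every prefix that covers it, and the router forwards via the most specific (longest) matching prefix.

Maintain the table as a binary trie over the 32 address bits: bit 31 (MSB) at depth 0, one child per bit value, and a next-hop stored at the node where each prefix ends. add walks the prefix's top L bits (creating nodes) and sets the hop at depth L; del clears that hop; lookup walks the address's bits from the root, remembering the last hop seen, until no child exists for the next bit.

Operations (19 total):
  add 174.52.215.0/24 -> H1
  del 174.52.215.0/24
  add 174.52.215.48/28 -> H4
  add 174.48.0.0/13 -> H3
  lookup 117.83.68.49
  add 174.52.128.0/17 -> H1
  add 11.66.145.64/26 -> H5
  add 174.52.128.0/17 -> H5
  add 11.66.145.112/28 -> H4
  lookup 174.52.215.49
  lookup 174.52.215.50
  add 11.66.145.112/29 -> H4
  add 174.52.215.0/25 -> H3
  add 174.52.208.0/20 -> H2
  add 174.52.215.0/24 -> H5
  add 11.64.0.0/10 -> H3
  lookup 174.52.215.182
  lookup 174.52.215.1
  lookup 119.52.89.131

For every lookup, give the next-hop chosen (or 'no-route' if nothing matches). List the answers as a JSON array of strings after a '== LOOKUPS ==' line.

Process each operation:
  + 174.52.215.0/24 (H1) depth=24
  - 174.52.215.0/24 clear@24
  + 174.52.215.48/28 (H4) depth=28
  + 174.48.0.0/13 (H3) depth=13
  ? 117.83.68.49  path d0:-  best=no-route
  + 174.52.128.0/17 (H1) depth=17
  + 11.66.145.64/26 (H5) depth=26
  + 174.52.128.0/17 (H5) depth=17
  + 11.66.145.112/28 (H4) depth=28
  ? 174.52.215.49  path d0:-→d1:-→d2:-→d3:-→d4:-→d5:-→d6:-→d7:-→d8:-→d9:-→d10:-→d11:-→d12:-→d13:H3→d14:-→d15:-→d16:-→d17:H5→d18:-→d19:-→d20:-→d21:-→d22:-→d23:-→d24:-→d25:-→d26:-→d27:-→d28:H4  best=H4
  ? 174.52.215.50  path d0:-→d1:-→d2:-→d3:-→d4:-→d5:-→d6:-→d7:-→d8:-→d9:-→d10:-→d11:-→d12:-→d13:H3→d14:-→d15:-→d16:-→d17:H5→d18:-→d19:-→d20:-→d21:-→d22:-→d23:-→d24:-→d25:-→d26:-→d27:-→d28:H4  best=H4
  + 11.66.145.112/29 (H4) depth=29
  + 174.52.215.0/25 (H3) depth=25
  + 174.52.208.0/20 (H2) depth=20
  + 174.52.215.0/24 (H5) depth=24
  + 11.64.0.0/10 (H3) depth=10
  ? 174.52.215.182  path d0:-→d1:-→d2:-→d3:-→d4:-→d5:-→d6:-→d7:-→d8:-→d9:-→d10:-→d11:-→d12:-→d13:H3→d14:-→d15:-→d16:-→d17:H5→d18:-→d19:-→d20:H2→d21:-→d22:-→d23:-→d24:H5  best=H5
  ? 174.52.215.1  path d0:-→d1:-→d2:-→d3:-→d4:-→d5:-→d6:-→d7:-→d8:-→d9:-→d10:-→d11:-→d12:-→d13:H3→d14:-→d15:-→d16:-→d17:H5→d18:-→d19:-→d20:H2→d21:-→d22:-→d23:-→d24:H5→d25:H3→d26:-  best=H3
  ? 119.52.89.131  path d0:-→d1:-  best=no-route

== LOOKUPS ==
["no-route","H4","H4","H5","H3","no-route"]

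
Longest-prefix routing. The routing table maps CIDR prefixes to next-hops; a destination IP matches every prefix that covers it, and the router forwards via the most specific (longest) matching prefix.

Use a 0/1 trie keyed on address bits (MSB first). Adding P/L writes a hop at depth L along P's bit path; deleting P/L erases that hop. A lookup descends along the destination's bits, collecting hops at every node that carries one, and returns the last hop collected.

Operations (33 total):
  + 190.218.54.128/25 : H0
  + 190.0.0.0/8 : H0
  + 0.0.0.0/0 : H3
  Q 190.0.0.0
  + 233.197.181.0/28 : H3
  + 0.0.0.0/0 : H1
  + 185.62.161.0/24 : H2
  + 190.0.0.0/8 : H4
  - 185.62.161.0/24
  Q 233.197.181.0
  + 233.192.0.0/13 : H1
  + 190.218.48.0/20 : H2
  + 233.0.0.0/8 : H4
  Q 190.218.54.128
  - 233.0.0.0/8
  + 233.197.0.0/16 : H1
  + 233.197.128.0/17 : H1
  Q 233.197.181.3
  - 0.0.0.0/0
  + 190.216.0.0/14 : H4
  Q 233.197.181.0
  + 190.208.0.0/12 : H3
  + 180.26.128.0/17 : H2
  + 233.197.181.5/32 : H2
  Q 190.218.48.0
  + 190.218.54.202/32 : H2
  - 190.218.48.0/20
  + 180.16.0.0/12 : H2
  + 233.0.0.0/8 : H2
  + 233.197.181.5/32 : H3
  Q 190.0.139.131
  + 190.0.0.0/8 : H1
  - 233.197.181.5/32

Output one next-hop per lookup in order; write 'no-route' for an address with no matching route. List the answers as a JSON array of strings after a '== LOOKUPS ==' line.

Process each operation:
  add 190.218.54.128/25 -> H0 at depth 25
  add 190.0.0.0/8 -> H0 at depth 8
  add 0.0.0.0/0 -> H3 at depth 0
  lookup 190.0.0.0: bits 10111110 walk d0:H3→d1:-→d2:-→d3:-→d4:-→d5:-→d6:-→d7:-→d8:H0 -> H0
  add 233.197.181.0/28 -> H3 at depth 28
  add 0.0.0.0/0 -> H1 at depth 0
  add 185.62.161.0/24 -> H2 at depth 24
  add 190.0.0.0/8 -> H4 at depth 8
  del 185.62.161.0/24 (clear depth 24)
  lookup 233.197.181.0: bits 1110100111000101101101010000 walk d0:H1→d1:-→d2:-→d3:-→d4:-→d5:-→d6:-→d7:-→d8:-→d9:-→d10:-→d11:-→d12:-→d13:-→d14:-→d15:-→d16:-→d17:-→d18:-→d19:-→d20:-→d21:-→d22:-→d23:-→d24:-→d25:-→d26:-→d27:-→d28:H3 -> H3
  add 233.192.0.0/13 -> H1 at depth 13
  add 190.218.48.0/20 -> H2 at depth 20
  add 233.0.0.0/8 -> H4 at depth 8
  lookup 190.218.54.128: bits 1011111011011010001101101 walk d0:H1→d1:-→d2:-→d3:-→d4:-→d5:-→d6:-→d7:-→d8:H4→d9:-→d10:-→d11:-→d12:-→d13:-→d14:-→d15:-→d16:-→d17:-→d18:-→d19:-→d20:H2→d21:-→d22:-→d23:-→d24:-→d25:H0 -> H0
  del 233.0.0.0/8 (clear depth 8)
  add 233.197.0.0/16 -> H1 at depth 16
  add 233.197.128.0/17 -> H1 at depth 17
  lookup 233.197.181.3: bits 1110100111000101101101010000 walk d0:H1→d1:-→d2:-→d3:-→d4:-→d5:-→d6:-→d7:-→d8:-→d9:-→d10:-→d11:-→d12:-→d13:H1→d14:-→d15:-→d16:H1→d17:H1→d18:-→d19:-→d20:-→d21:-→d22:-→d23:-→d24:-→d25:-→d26:-→d27:-→d28:H3 -> H3
  del 0.0.0.0/0 (clear depth 0)
  add 190.216.0.0/14 -> H4 at depth 14
  lookup 233.197.181.0: bits 1110100111000101101101010000 walk d0:-→d1:-→d2:-→d3:-→d4:-→d5:-→d6:-→d7:-→d8:-→d9:-→d10:-→d11:-→d12:-→d13:H1→d14:-→d15:-→d16:H1→d17:H1→d18:-→d19:-→d20:-→d21:-→d22:-→d23:-→d24:-→d25:-→d26:-→d27:-→d28:H3 -> H3
  add 190.208.0.0/12 -> H3 at depth 12
  add 180.26.128.0/17 -> H2 at depth 17
  add 233.197.181.5/32 -> H2 at depth 32
  lookup 190.218.48.0: bits 101111101101101000110 walk d0:-→d1:-→d2:-→d3:-→d4:-→d5:-→d6:-→d7:-→d8:H4→d9:-→d10:-→d11:-→d12:H3→d13:-→d14:H4→d15:-→d16:-→d17:-→d18:-→d19:-→d20:H2→d21:- -> H2
  add 190.218.54.202/32 -> H2 at depth 32
  del 190.218.48.0/20 (clear depth 20)
  add 180.16.0.0/12 -> H2 at depth 12
  add 233.0.0.0/8 -> H2 at depth 8
  add 233.197.181.5/32 -> H3 at depth 32
  lookup 190.0.139.131: bits 10111110 walk d0:-→d1:-→d2:-→d3:-→d4:-→d5:-→d6:-→d7:-→d8:H4 -> H4
  add 190.0.0.0/8 -> H1 at depth 8
  del 233.197.181.5/32 (clear depth 32)

== LOOKUPS ==
["H0","H3","H0","H3","H3","H2","H4"]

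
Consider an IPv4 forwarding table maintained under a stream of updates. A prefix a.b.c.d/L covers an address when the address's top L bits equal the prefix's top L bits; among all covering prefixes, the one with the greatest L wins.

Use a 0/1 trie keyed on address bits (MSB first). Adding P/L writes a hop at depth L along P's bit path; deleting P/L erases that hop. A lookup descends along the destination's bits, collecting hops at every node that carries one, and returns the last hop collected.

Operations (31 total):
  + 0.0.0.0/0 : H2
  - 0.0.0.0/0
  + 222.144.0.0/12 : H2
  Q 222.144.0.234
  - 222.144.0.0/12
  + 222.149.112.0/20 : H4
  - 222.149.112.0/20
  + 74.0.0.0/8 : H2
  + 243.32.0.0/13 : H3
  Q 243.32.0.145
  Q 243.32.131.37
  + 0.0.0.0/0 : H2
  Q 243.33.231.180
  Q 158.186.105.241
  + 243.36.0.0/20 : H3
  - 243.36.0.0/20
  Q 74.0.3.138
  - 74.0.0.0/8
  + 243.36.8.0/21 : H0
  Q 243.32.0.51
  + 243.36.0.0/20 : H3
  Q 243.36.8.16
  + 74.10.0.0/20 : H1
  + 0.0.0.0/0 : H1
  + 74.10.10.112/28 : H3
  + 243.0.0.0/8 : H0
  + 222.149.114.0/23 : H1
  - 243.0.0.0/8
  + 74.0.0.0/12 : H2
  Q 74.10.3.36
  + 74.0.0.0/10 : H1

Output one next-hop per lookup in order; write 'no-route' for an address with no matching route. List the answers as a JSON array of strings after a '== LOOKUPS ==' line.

Process each operation:
  add 0.0.0.0/0 -> H2 at depth 0
  - 0.0.0.0/0 clear@0
  add 222.144.0.0/12 -> H2 at depth 12
  ? 222.144.0.234  path d0:-→d1:-→d2:-→d3:-→d4:-→d5:-→d6:-→d7:-→d8:-→d9:-→d10:-→d11:-→d12:H2  best=H2
  - 222.144.0.0/12 clear@12
  add 222.149.112.0/20 -> H4 at depth 20
  - 222.149.112.0/20 clear@20
  add 74.0.0.0/8 -> H2 at depth 8
  add 243.32.0.0/13 -> H3 at depth 13
  ? 243.32.0.145  path d0:-→d1:-→d2:-→d3:-→d4:-→d5:-→d6:-→d7:-→d8:-→d9:-→d10:-→d11:-→d12:-→d13:H3  best=H3
  ? 243.32.131.37  path d0:-→d1:-→d2:-→d3:-→d4:-→d5:-→d6:-→d7:-→d8:-→d9:-→d10:-→d11:-→d12:-→d13:H3  best=H3
  add 0.0.0.0/0 -> H2 at depth 0
  ? 243.33.231.180  path d0:H2→d1:-→d2:-→d3:-→d4:-→d5:-→d6:-→d7:-→d8:-→d9:-→d10:-→d11:-→d12:-→d13:H3  best=H3
  ? 158.186.105.241  path d0:H2→d1:-  best=H2
  add 243.36.0.0/20 -> H3 at depth 20
  - 243.36.0.0/20 clear@20
  ? 74.0.3.138  path d0:H2→d1:-→d2:-→d3:-→d4:-→d5:-→d6:-→d7:-→d8:H2  best=H2
  - 74.0.0.0/8 clear@8
  add 243.36.8.0/21 -> H0 at depth 21
  ? 243.32.0.51  path d0:H2→d1:-→d2:-→d3:-→d4:-→d5:-→d6:-→d7:-→d8:-→d9:-→d10:-→d11:-→d12:-→d13:H3  best=H3
  add 243.36.0.0/20 -> H3 at depth 20
  ? 243.36.8.16  path d0:H2→d1:-→d2:-→d3:-→d4:-→d5:-→d6:-→d7:-→d8:-→d9:-→d10:-→d11:-→d12:-→d13:H3→d14:-→d15:-→d16:-→d17:-→d18:-→d19:-→d20:H3→d21:H0  best=H0
  add 74.10.0.0/20 -> H1 at depth 20
  add 0.0.0.0/0 -> H1 at depth 0
  add 74.10.10.112/28 -> H3 at depth 28
  add 243.0.0.0/8 -> H0 at depth 8
  add 222.149.114.0/23 -> H1 at depth 23
  - 243.0.0.0/8 clear@8
  add 74.0.0.0/12 -> H2 at depth 12
  ? 74.10.3.36  path d0:H1→d1:-→d2:-→d3:-→d4:-→d5:-→d6:-→d7:-→d8:-→d9:-→d10:-→d11:-→d12:H2→d13:-→d14:-→d15:-→d16:-→d17:-→d18:-→d19:-→d20:H1  best=H1
  add 74.0.0.0/10 -> H1 at depth 10

== LOOKUPS ==
["H2","H3","H3","H3","H2","H2","H3","H0","H1"]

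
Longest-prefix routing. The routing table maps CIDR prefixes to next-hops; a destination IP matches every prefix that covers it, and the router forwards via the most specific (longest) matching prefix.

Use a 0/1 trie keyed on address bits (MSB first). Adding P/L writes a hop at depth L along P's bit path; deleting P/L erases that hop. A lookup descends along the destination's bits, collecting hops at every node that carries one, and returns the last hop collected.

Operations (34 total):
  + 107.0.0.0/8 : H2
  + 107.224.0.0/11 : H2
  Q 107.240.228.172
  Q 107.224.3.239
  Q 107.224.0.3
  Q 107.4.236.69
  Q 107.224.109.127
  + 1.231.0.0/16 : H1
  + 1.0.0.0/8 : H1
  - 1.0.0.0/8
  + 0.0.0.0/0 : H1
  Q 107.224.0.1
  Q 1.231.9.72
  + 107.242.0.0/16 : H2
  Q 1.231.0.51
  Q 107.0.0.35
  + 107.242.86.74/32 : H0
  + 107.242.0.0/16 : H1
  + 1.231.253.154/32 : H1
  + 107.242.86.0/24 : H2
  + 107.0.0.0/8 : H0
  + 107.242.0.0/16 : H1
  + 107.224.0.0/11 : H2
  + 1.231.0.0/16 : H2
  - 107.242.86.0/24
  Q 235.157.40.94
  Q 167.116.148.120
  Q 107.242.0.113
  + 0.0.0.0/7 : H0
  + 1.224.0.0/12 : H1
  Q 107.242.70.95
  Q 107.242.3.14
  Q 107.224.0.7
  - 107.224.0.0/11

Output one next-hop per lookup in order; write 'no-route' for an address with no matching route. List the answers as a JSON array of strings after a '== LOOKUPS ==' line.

Apply in order:
  add 107.0.0.0/8 -> H2 at depth 8
  add 107.224.0.0/11 -> H2 at depth 11
  lookup 107.240.228.172: bits 01101011111 walk d0:-→d1:-→d2:-→d3:-→d4:-→d5:-→d6:-→d7:-→d8:H2→d9:-→d10:-→d11:H2 -> H2
  lookup 107.224.3.239: bits 01101011111 walk d0:-→d1:-→d2:-→d3:-→d4:-→d5:-→d6:-→d7:-→d8:H2→d9:-→d10:-→d11:H2 -> H2
  lookup 107.224.0.3: bits 01101011111 walk d0:-→d1:-→d2:-→d3:-→d4:-→d5:-→d6:-→d7:-→d8:H2→d9:-→d10:-→d11:H2 -> H2
  lookup 107.4.236.69: bits 01101011 walk d0:-→d1:-→d2:-→d3:-→d4:-→d5:-→d6:-→d7:-→d8:H2 -> H2
  lookup 107.224.109.127: bits 01101011111 walk d0:-→d1:-→d2:-→d3:-→d4:-→d5:-→d6:-→d7:-→d8:H2→d9:-→d10:-→d11:H2 -> H2
  add 1.231.0.0/16 -> H1 at depth 16
  add 1.0.0.0/8 -> H1 at depth 8
  del 1.0.0.0/8 (clear depth 8)
  add 0.0.0.0/0 -> H1 at depth 0
  lookup 107.224.0.1: bits 01101011111 walk d0:H1→d1:-→d2:-→d3:-→d4:-→d5:-→d6:-→d7:-→d8:H2→d9:-→d10:-→d11:H2 -> H2
  lookup 1.231.9.72: bits 0000000111100111 walk d0:H1→d1:-→d2:-→d3:-→d4:-→d5:-→d6:-→d7:-→d8:-→d9:-→d10:-→d11:-→d12:-→d13:-→d14:-→d15:-→d16:H1 -> H1
  add 107.242.0.0/16 -> H2 at depth 16
  lookup 1.231.0.51: bits 0000000111100111 walk d0:H1→d1:-→d2:-→d3:-→d4:-→d5:-→d6:-→d7:-→d8:-→d9:-→d10:-→d11:-→d12:-→d13:-→d14:-→d15:-→d16:H1 -> H1
  lookup 107.0.0.35: bits 01101011 walk d0:H1→d1:-→d2:-→d3:-→d4:-→d5:-→d6:-→d7:-→d8:H2 -> H2
  add 107.242.86.74/32 -> H0 at depth 32
  add 107.242.0.0/16 -> H1 at depth 16
  add 1.231.253.154/32 -> H1 at depth 32
  add 107.242.86.0/24 -> H2 at depth 24
  add 107.0.0.0/8 -> H0 at depth 8
  add 107.242.0.0/16 -> H1 at depth 16
  add 107.224.0.0/11 -> H2 at depth 11
  add 1.231.0.0/16 -> H2 at depth 16
  del 107.242.86.0/24 (clear depth 24)
  lookup 235.157.40.94: bits ε walk d0:H1 -> H1
  lookup 167.116.148.120: bits ε walk d0:H1 -> H1
  lookup 107.242.0.113: bits 01101011111100100 walk d0:H1→d1:-→d2:-→d3:-→d4:-→d5:-→d6:-→d7:-→d8:H0→d9:-→d10:-→d11:H2→d12:-→d13:-→d14:-→d15:-→d16:H1→d17:- -> H1
  add 0.0.0.0/7 -> H0 at depth 7
  add 1.224.0.0/12 -> H1 at depth 12
  lookup 107.242.70.95: bits 0110101111110010010 walk d0:H1→d1:-→d2:-→d3:-→d4:-→d5:-→d6:-→d7:-→d8:H0→d9:-→d10:-→d11:H2→d12:-→d13:-→d14:-→d15:-→d16:H1→d17:-→d18:-→d19:- -> H1
  lookup 107.242.3.14: bits 01101011111100100 walk d0:H1→d1:-→d2:-→d3:-→d4:-→d5:-→d6:-→d7:-→d8:H0→d9:-→d10:-→d11:H2→d12:-→d13:-→d14:-→d15:-→d16:H1→d17:- -> H1
  lookup 107.224.0.7: bits 01101011111 walk d0:H1→d1:-→d2:-→d3:-→d4:-→d5:-→d6:-→d7:-→d8:H0→d9:-→d10:-→d11:H2 -> H2
  del 107.224.0.0/11 (clear depth 11)

== LOOKUPS ==
["H2","H2","H2","H2","H2","H2","H1","H1","H2","H1","H1","H1","H1","H1","H2"]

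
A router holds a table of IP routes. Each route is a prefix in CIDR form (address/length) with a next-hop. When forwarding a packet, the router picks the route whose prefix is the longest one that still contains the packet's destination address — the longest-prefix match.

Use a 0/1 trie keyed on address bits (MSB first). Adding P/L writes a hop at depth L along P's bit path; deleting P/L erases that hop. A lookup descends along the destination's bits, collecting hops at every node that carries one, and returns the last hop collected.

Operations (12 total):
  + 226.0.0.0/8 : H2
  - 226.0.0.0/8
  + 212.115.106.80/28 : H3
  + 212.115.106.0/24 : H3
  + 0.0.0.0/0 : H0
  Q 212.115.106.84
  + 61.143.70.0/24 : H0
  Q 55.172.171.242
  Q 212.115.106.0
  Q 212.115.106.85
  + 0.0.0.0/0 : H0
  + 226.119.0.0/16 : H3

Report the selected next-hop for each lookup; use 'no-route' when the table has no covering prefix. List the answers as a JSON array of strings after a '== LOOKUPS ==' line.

Trace:
  add 226.0.0.0/8 -> H2 at depth 8
  del 226.0.0.0/8 (clear depth 8)
  add 212.115.106.80/28 -> H3 at depth 28
  add 212.115.106.0/24 -> H3 at depth 24
  add 0.0.0.0/0 -> H0 at depth 0
  lookup 212.115.106.84: bits 1101010001110011011010100101 walk d0:H0→d1:-→d2:-→d3:-→d4:-→d5:-→d6:-→d7:-→d8:-→d9:-→d10:-→d11:-→d12:-→d13:-→d14:-→d15:-→d16:-→d17:-→d18:-→d19:-→d20:-→d21:-→d22:-→d23:-→d24:H3→d25:-→d26:-→d27:-→d28:H3 -> H3
  add 61.143.70.0/24 -> H0 at depth 24
  lookup 55.172.171.242: bits 0011 walk d0:H0→d1:-→d2:-→d3:-→d4:- -> H0
  lookup 212.115.106.0: bits 1101010001110011011010100 walk d0:H0→d1:-→d2:-→d3:-→d4:-→d5:-→d6:-→d7:-→d8:-→d9:-→d10:-→d11:-→d12:-→d13:-→d14:-→d15:-→d16:-→d17:-→d18:-→d19:-→d20:-→d21:-→d22:-→d23:-→d24:H3→d25:- -> H3
  lookup 212.115.106.85: bits 1101010001110011011010100101 walk d0:H0→d1:-→d2:-→d3:-→d4:-→d5:-→d6:-→d7:-→d8:-→d9:-→d10:-→d11:-→d12:-→d13:-→d14:-→d15:-→d16:-→d17:-→d18:-→d19:-→d20:-→d21:-→d22:-→d23:-→d24:H3→d25:-→d26:-→d27:-→d28:H3 -> H3
  add 0.0.0.0/0 -> H0 at depth 0
  add 226.119.0.0/16 -> H3 at depth 16

== LOOKUPS ==
["H3","H0","H3","H3"]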